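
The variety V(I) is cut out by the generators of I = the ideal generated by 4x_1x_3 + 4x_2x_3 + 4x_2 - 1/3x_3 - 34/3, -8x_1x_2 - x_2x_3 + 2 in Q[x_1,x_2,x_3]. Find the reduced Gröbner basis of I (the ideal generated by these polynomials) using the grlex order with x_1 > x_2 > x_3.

G = {x_2^2x_3 - 1/8x_2x_3^2 + x_2^2 - 1/12x_2x_3 - 17/6x_2 + 1/4x_3, x_1x_2 + 1/8x_2x_3 - 1/4, x_1x_3 + x_2x_3 + x_2 - 1/12x_3 - 17/6}

f_1 = 4x_1x_3 + 4x_2x_3 + 4x_2 - 1/3x_3 - 34/3, LT = x_1x_3.
f_2 = -8x_1x_2 - x_2x_3 + 2, LT = x_1x_2.

S(f_1,f_2): lcm = x_1x_2x_3. S = x_2^2x_3 - 1/8x_2x_3^2 + x_2^2 - 1/12x_2x_3 - 17/6x_2 + 1/4x_3.
  leading term x_2^2x_3: no divisor's leading term divides it; move x_2^2x_3 to the remainder.
  leading term x_2x_3^2: no divisor's leading term divides it; move -1/8x_2x_3^2 to the remainder.
  leading term x_2^2: no divisor's leading term divides it; move x_2^2 to the remainder.
  leading term x_2x_3: no divisor's leading term divides it; move -1/12x_2x_3 to the remainder.
  leading term x_2: no divisor's leading term divides it; move -17/6x_2 to the remainder.
  leading term x_3: no divisor's leading term divides it; move 1/4x_3 to the remainder.
  remainder x_2^2x_3 - 1/8x_2x_3^2 + x_2^2 - 1/12x_2x_3 - 17/6x_2 + 1/4x_3 ≠ 0; add g_3 = x_2^2x_3 - 1/8x_2x_3^2 + x_2^2 - 1/12x_2x_3 - 17/6x_2 + 1/4x_3 to the basis.

The other S-polynomials (S(f_1,g_3), S(f_2,g_3)) all reduce to 0 modulo the current basis, so we have a Gröbner basis.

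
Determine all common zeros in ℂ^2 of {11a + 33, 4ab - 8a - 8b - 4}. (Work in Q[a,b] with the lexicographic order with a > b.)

{(-3, 1)}

Compute a lex Gröbner basis by Buchberger's algorithm.
f_1 = 11a + 33, LT = a.
f_2 = 4ab - 8a - 8b - 4, LT = ab.

S(f_1,f_2): lcm = ab. S = 2a + 5b + 1.
  reduce S modulo (f_1, f_2):
  remainder 5b - 5 ≠ 0; add h_3 = 5b - 5 to the basis.

The other S-polynomials (S(f_1,h_3), S(f_2,h_3)) all reduce to 0 modulo the current basis, so we have a Gröbner basis.
Inter-reduce: drop elements whose leading term is divisible by another's, tail-reduce, and make monic.
Reduced Gröbner basis: {a + 3, b - 1}.

Since the basis is lex-ordered, b - 1 is univariate in b. Its roots are {1}. Back-substituting each root into the other basis elements fixes the other coordinates.
  b = 1: the earlier basis element becomes a + 3 = 0, giving a = -3 — point (-3, 1).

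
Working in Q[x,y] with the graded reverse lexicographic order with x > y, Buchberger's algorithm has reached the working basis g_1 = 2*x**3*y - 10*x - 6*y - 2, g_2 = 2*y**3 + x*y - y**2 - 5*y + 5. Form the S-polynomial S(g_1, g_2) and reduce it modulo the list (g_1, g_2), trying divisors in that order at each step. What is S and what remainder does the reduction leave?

lcm(LM(g_1), LM(g_2)) = x**3*y**3.
S = (lcm/LT(g_1))·g_1 − (lcm/LT(g_2))·g_2 = -1/2*x**4*y + 1/2*x**3*y**2 + 5/2*x**3*y - 5/2*x**3 - 5*x*y**2 - 3*y**3 - y**2.
Reduce S modulo (g_1, g_2) in that order:
  leading term x**4*y: subtract (-1/4*x)·g_1 from -1/2*x**4*y + 1/2*x**3*y**2 + 5/2*x**3*y - 5/2*x**3 - 5*x*y**2 - 3*y**3 - y**2 → 1/2*x**3*y**2 + 5/2*x**3*y - 5/2*x**3 - 5*x*y**2 - 3*y**3 - 5/2*x**2 - 3/2*x*y - y**2 - 1/2*x
  leading term x**3*y**2: subtract (1/4*y)·g_1 from 1/2*x**3*y**2 + 5/2*x**3*y - 5/2*x**3 - 5*x*y**2 - 3*y**3 - 5/2*x**2 - 3/2*x*y - y**2 - 1/2*x → 5/2*x**3*y - 5/2*x**3 - 5*x*y**2 - 3*y**3 - 5/2*x**2 + x*y + 1/2*y**2 - 1/2*x + 1/2*y
  leading term x**3*y: subtract (5/4)·g_1 from 5/2*x**3*y - 5/2*x**3 - 5*x*y**2 - 3*y**3 - 5/2*x**2 + x*y + 1/2*y**2 - 1/2*x + 1/2*y → -5/2*x**3 - 5*x*y**2 - 3*y**3 - 5/2*x**2 + x*y + 1/2*y**2 + 12*x + 8*y + 5/2
  leading term x**3: no divisor's leading term divides it; move -5/2*x**3 to the remainder.
  leading term x*y**2: no divisor's leading term divides it; move -5*x*y**2 to the remainder.
  leading term y**3: subtract (-3/2)·g_2 from -3*y**3 - 5/2*x**2 + x*y + 1/2*y**2 + 12*x + 8*y + 5/2 → -5/2*x**2 + 5/2*x*y - y**2 + 12*x + 1/2*y + 10
  leading term x**2: no divisor's leading term divides it; move -5/2*x**2 to the remainder.
  leading term x*y: no divisor's leading term divides it; move 5/2*x*y to the remainder.
  leading term y**2: no divisor's leading term divides it; move -y**2 to the remainder.
  leading term x: no divisor's leading term divides it; move 12*x to the remainder.
  leading term y: no divisor's leading term divides it; move 1/2*y to the remainder.
  leading term 1: no divisor's leading term divides it; move 10 to the remainder.
The remainder -5/2*x**3 - 5*x*y**2 - 5/2*x**2 + 5/2*x*y - y**2 + 12*x + 1/2*y + 10 is nonzero, so it would be added as the next basis element.

S(g_1, g_2) = -1/2*x**4*y + 1/2*x**3*y**2 + 5/2*x**3*y - 5/2*x**3 - 5*x*y**2 - 3*y**3 - y**2; remainder on division = -5/2*x**3 - 5*x*y**2 - 5/2*x**2 + 5/2*x*y - y**2 + 12*x + 1/2*y + 10.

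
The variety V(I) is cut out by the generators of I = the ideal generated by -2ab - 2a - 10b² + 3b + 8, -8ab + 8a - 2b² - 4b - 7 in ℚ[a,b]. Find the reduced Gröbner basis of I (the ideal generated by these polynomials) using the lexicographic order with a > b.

f_1 = -2ab - 2a - 10b² + 3b + 8, LT = ab.
f_2 = -8ab + 8a - 2b² - 4b - 7, LT = ab.

S(f_1,f_2): lcm = ab. S = 2a + 19/4b² - 2b - 39/8.
  leading term a: no divisor's leading term divides it; move 2a to the remainder.
  leading term b²: no divisor's leading term divides it; move 19/4b² to the remainder.
  leading term b: no divisor's leading term divides it; move -2b to the remainder.
  leading term 1: no divisor's leading term divides it; move -39/8 to the remainder.
  remainder 2a + 19/4b² - 2b - 39/8 ≠ 0; add g_3 = 2a + 19/4b² - 2b - 39/8 to the basis.

S(f_1,g_3): lcm = ab. S = a - 19/8b³ + 6b² + 15/16b - 4.
  leading term a: subtract (½)·g_3 from a - 19/8b³ + 6b² + 15/16b - 4 → -19/8b³ + 29/8b² + 31/16b - 25/16
  leading term b³: no divisor's leading term divides it; move -19/8b³ to the remainder.
  leading term b²: no divisor's leading term divides it; move 29/8b² to the remainder.
  leading term b: no divisor's leading term divides it; move 31/16b to the remainder.
  leading term 1: no divisor's leading term divides it; move -25/16 to the remainder.
  remainder -19/8b³ + 29/8b² + 31/16b - 25/16 ≠ 0; add g_4 = -19/8b³ + 29/8b² + 31/16b - 25/16 to the basis.

S(f_2,g_3): lcm = ab. S = -a - 19/8b³ + 5/4b² + 47/16b + ⅞.
  leading term a: subtract (-½)·g_3 from -a - 19/8b³ + 5/4b² + 47/16b + ⅞ → -19/8b³ + 29/8b² + 31/16b - 25/16
  leading term b³: subtract (1)·g_4 from -19/8b³ + 29/8b² + 31/16b - 25/16 → 0
  remainder 0.

S(f_1,g_4): lcm = ab³. S = 48/19ab² + 31/38ab - 25/38a + 5b⁴ - 3/2b³ - 4b².
  leading term ab²: subtract (-24/19b)·f_1 from 48/19ab² + 31/38ab - 25/38a + 5b⁴ - 3/2b³ - 4b² → -65/38ab - 25/38a + 5b⁴ - 537/38b³ - 4/19b² + 192/19b
  leading term ab: subtract (65/76)·f_1 from -65/38ab - 25/38a + 5b⁴ - 537/38b³ - 4/19b² + 192/19b → 20/19a + 5b⁴ - 537/38b³ + 317/38b² + 573/76b - 130/19
  leading term a: subtract (10/19)·g_3 from 20/19a + 5b⁴ - 537/38b³ + 317/38b² + 573/76b - 130/19 → 5b⁴ - 537/38b³ + 111/19b² + 653/76b - 325/76
  leading term b⁴: subtract (-40/19b)·g_4 from 5b⁴ - 537/38b³ + 111/19b² + 653/76b - 325/76 → -13/2b³ + 377/38b² + 403/76b - 325/76
  leading term b³: subtract (52/19)·g_4 from -13/2b³ + 377/38b² + 403/76b - 325/76 → 0
  remainder 0.

S(f_2,g_4): lcm = ab³. S = 10/19ab² + 31/38ab - 25/38a + ¼b⁴ + ½b³ + ⅞b².
  leading term ab²: subtract (-5/19b)·f_1 from 10/19ab² + 31/38ab - 25/38a + ¼b⁴ + ½b³ + ⅞b² → 11/38ab - 25/38a + ¼b⁴ - 81/38b³ + 253/152b² + 40/19b
  leading term ab: subtract (-11/76)·f_1 from 11/38ab - 25/38a + ¼b⁴ - 81/38b³ + 253/152b² + 40/19b → -18/19a + ¼b⁴ - 81/38b³ + 33/152b² + 193/76b + 22/19
  leading term a: subtract (-9/19)·g_3 from -18/19a + ¼b⁴ - 81/38b³ + 33/152b² + 193/76b + 22/19 → ¼b⁴ - 81/38b³ + 375/152b² + 121/76b - 175/152
  leading term b⁴: subtract (-2/19b)·g_4 from ¼b⁴ - 81/38b³ + 375/152b² + 121/76b - 175/152 → -7/4b³ + 203/76b² + 217/152b - 175/152
  leading term b³: subtract (14/19)·g_4 from -7/4b³ + 203/76b² + 217/152b - 175/152 → 0
  remainder 0.

S(g_3,g_4): leading monomials are coprime, so the S-polynomial reduces to 0 (Buchberger's first criterion).
Every S-polynomial of the final basis reduces to 0, so we have a Gröbner basis.
Inter-reduce: drop elements whose leading term is divisible by another's, tail-reduce, and make monic.

G = {a + 19/8b² - b - 39/16, b³ - 29/19b² - 31/38b + 25/38}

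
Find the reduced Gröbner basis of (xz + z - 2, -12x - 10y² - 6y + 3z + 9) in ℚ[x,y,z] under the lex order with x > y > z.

The reduced Gröbner basis is the canonical form of the ideal for this ordering.

f_1 = xz + z - 2, LT = xz.
f_2 = -12x - 10y² - 6y + 3z + 9, LT = x.

S(f_1,f_2): lcm = xz. S = -⅚y²z - ½yz + ¼z² + 7/4z - 2.
  leading term y²z: no divisor's leading term divides it; move -⅚y²z to the remainder.
  leading term yz: no divisor's leading term divides it; move -½yz to the remainder.
  leading term z²: no divisor's leading term divides it; move ¼z² to the remainder.
  leading term z: no divisor's leading term divides it; move 7/4z to the remainder.
  leading term 1: no divisor's leading term divides it; move -2 to the remainder.
  remainder -⅚y²z - ½yz + ¼z² + 7/4z - 2 ≠ 0; add g_3 = -⅚y²z - ½yz + ¼z² + 7/4z - 2 to the basis.

The other S-polynomials (S(f_1,g_3), S(f_2,g_3)) all reduce to 0 modulo the current basis, so we have a Gröbner basis.
Inter-reduce: drop elements whose leading term is divisible by another's, tail-reduce, and make monic.

G = {x + ⅚y² + ½y - ¼z - ¾, y²z + ⅗yz - 3/10z² - 21/10z + 12/5}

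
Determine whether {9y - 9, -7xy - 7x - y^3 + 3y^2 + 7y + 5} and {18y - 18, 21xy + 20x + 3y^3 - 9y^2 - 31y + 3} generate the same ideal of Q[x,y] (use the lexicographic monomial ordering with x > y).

No, the ideals differ.

For a fixed monomial order, each ideal has a unique reduced Gröbner basis; comparing bases decides equality.
Buchberger on the first generating set:
f_1 = 9y - 9, LT = y.
f_2 = -7xy - 7x - y^3 + 3y^2 + 7y + 5, LT = xy.

S(f_1,f_2): lcm = xy. S = -2x - 1/7y^3 + 3/7y^2 + y + 5/7.
  reduce S modulo (f_1, f_2):
  remainder -2x + 2 ≠ 0; add g_3 = -2x + 2 to the basis.

The other S-polynomials (S(f_1,g_3), S(f_2,g_3)) all reduce to 0 modulo the current basis, so we have a Gröbner basis.
Inter-reduce: drop elements whose leading term is divisible by another's, tail-reduce, and make monic.
Reduced Gröbner basis: {x - 1, y - 1}.

Buchberger on the second generating set:
h_1 = 18y - 18, LT = y.
h_2 = 21xy + 20x + 3y^3 - 9y^2 - 31y + 3, LT = xy.

S(h_1,h_2): lcm = xy. S = -41/21x - 1/7y^3 + 3/7y^2 + 31/21y - 1/7.
  reduce S modulo (h_1, h_2):
  remainder -41/21x + 34/21 ≠ 0; add k_3 = -41/21x + 34/21 to the basis.

The other S-polynomials (S(h_1,k_3), S(h_2,k_3)) all reduce to 0 modulo the current basis, so we have a Gröbner basis.
Inter-reduce: drop elements whose leading term is divisible by another's, tail-reduce, and make monic.
Reduced Gröbner basis: {x - 34/41, y - 1}.

These differ, so the ideals are not equal.
The choice of monomial ordering does not affect the verdict — as long as both bases are computed under the same ordering, their equality decides ideal equality.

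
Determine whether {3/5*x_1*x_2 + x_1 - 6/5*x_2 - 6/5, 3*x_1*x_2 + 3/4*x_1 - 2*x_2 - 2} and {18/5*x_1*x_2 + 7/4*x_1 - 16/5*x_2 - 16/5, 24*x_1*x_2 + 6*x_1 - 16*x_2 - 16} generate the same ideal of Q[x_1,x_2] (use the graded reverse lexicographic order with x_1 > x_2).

Yes, the ideals are equal.

Two ideals are equal iff their reduced Gröbner bases coincide (the reduced basis is unique for a fixed ordering).
Buchberger on the first generating set:
f_1 = 3/5*x_1*x_2 + x_1 - 6/5*x_2 - 6/5, LT = x_1*x_2.
f_2 = 3*x_1*x_2 + 3/4*x_1 - 2*x_2 - 2, LT = x_1*x_2.

S(f_1,f_2): lcm = x_1*x_2. S = 17/12*x_1 - 4/3*x_2 - 4/3.
  reduce S modulo (f_1, f_2):
  remainder 17/12*x_1 - 4/3*x_2 - 4/3 ≠ 0; add g_3 = 17/12*x_1 - 4/3*x_2 - 4/3 to the basis.

S(f_1,g_3): lcm = x_1*x_2. S = 16/17*x_2**2 + 5/3*x_1 - 18/17*x_2 - 2.
  reduce S modulo (f_1, f_2, g_3):
  remainder 16/17*x_2**2 + 26/51*x_2 - 22/51 ≠ 0; add g_4 = 16/17*x_2**2 + 26/51*x_2 - 22/51 to the basis.

The other S-polynomials (S(f_2,g_3), S(f_1,g_4), S(f_2,g_4), S(g_3,g_4)) all reduce to 0 modulo the current basis, so we have a Gröbner basis.
Inter-reduce: drop elements whose leading term is divisible by another's, tail-reduce, and make monic.
Reduced Gröbner basis: {x_2**2 + 13/24*x_2 - 11/24, x_1 - 16/17*x_2 - 16/17}.

Buchberger on the second generating set:
h_1 = 18/5*x_1*x_2 + 7/4*x_1 - 16/5*x_2 - 16/5, LT = x_1*x_2.
h_2 = 24*x_1*x_2 + 6*x_1 - 16*x_2 - 16, LT = x_1*x_2.

S(h_1,h_2): lcm = x_1*x_2. S = 17/72*x_1 - 2/9*x_2 - 2/9.
  reduce S modulo (h_1, h_2):
  remainder 17/72*x_1 - 2/9*x_2 - 2/9 ≠ 0; add k_3 = 17/72*x_1 - 2/9*x_2 - 2/9 to the basis.

S(h_1,k_3): lcm = x_1*x_2. S = 16/17*x_2**2 + 35/72*x_1 + 8/153*x_2 - 8/9.
  reduce S modulo (h_1, h_2, k_3):
  remainder 16/17*x_2**2 + 26/51*x_2 - 22/51 ≠ 0; add k_4 = 16/17*x_2**2 + 26/51*x_2 - 22/51 to the basis.

The other S-polynomials (S(h_2,k_3), S(h_1,k_4), S(h_2,k_4), S(k_3,k_4)) all reduce to 0 modulo the current basis, so we have a Gröbner basis.
Inter-reduce: drop elements whose leading term is divisible by another's, tail-reduce, and make monic.
Reduced Gröbner basis: {x_2**2 + 13/24*x_2 - 11/24, x_1 - 16/17*x_2 - 16/17}.

The two bases agree; hence the ideals are identical.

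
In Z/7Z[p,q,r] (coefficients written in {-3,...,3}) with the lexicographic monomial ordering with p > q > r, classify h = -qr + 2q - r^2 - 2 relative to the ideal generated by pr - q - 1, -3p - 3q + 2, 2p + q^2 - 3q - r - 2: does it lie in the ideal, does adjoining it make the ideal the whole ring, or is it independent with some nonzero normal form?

-qr + 2q - r^2 - 2 lies in I (it reduces to 0).

First compute the reduced Gröbner basis of I by Buchberger's algorithm.
f_1 = pr - q - 1, LT = pr.
f_2 = -3p - 3q + 2, LT = p.
f_3 = 2p + q^2 - 3q - r - 2, LT = p.

S(f_1,f_2): lcm = pr. S = -qr - q + 3r - 1.
  leading term qr: no divisor's leading term divides it; move -qr to the remainder.
  leading term q: no divisor's leading term divides it; move -q to the remainder.
  leading term r: no divisor's leading term divides it; move 3r to the remainder.
  leading term 1: no divisor's leading term divides it; move -1 to the remainder.
  remainder -qr - q + 3r - 1 ≠ 0; add k_4 = -qr - q + 3r - 1 to the basis.

S(f_1,f_3): lcm = pr. S = 3q^2r - 2qr - q - 3r^2 + r - 1.
  leading term q^2r: subtract (-3q)·k_4 from 3q^2r - 2qr - q - 3r^2 + r - 1 → -3q^2 + 3q - 3r^2 + r - 1
  leading term q^2: no divisor's leading term divides it; move -3q^2 to the remainder.
  leading term q: no divisor's leading term divides it; move 3q to the remainder.
  leading term r^2: no divisor's leading term divides it; move -3r^2 to the remainder.
  leading term r: no divisor's leading term divides it; move r to the remainder.
  leading term 1: no divisor's leading term divides it; move -1 to the remainder.
  remainder -3q^2 + 3q - 3r^2 + r - 1 ≠ 0; add k_5 = -3q^2 + 3q - 3r^2 + r - 1 to the basis.

S(f_2,f_3): lcm = p. S = 3q^2 - q - 3r - 2.
  leading term q^2: subtract (-1)·k_5 from 3q^2 - q - 3r - 2 → 2q - 3r^2 - 2r - 3
  leading term q: no divisor's leading term divides it; move 2q to the remainder.
  leading term r^2: no divisor's leading term divides it; move -3r^2 to the remainder.
  leading term r: no divisor's leading term divides it; move -2r to the remainder.
  leading term 1: no divisor's leading term divides it; move -3 to the remainder.
  remainder 2q - 3r^2 - 2r - 3 ≠ 0; add k_6 = 2q - 3r^2 - 2r - 3 to the basis.

S(f_1,k_4): lcm = pqr. S = -pq + 3pr - p - q^2 - q.
  leading term pq: subtract (-2q)·f_2 from -pq + 3pr - p - q^2 - q → 3pr - p + 3q
  leading term pr: subtract (3)·f_1 from 3pr - p + 3q → -p - q + 3
  leading term p: subtract (-2)·f_2 from -p - q + 3 → 0
  remainder 0.

S(f_2,k_4): leading monomials are coprime, so the S-polynomial reduces to 0 (Buchberger's first criterion).
S(f_3,k_4): leading monomials are coprime, so the S-polynomial reduces to 0 (Buchberger's first criterion).
S(f_1,k_5): leading monomials are coprime, so the S-polynomial reduces to 0 (Buchberger's first criterion).
S(f_2,k_5): leading monomials are coprime, so the S-polynomial reduces to 0 (Buchberger's first criterion).
S(f_3,k_5): leading monomials are coprime, so the S-polynomial reduces to 0 (Buchberger's first criterion).
S(k_4,k_5): lcm = q^2r. S = q^2 - 2qr + q - r^3 - 2r^2 + 2r.
  leading term q^2: subtract (2)·k_5 from q^2 - 2qr + q - r^3 - 2r^2 + 2r → -2qr + 2q - r^3 - 3r^2 + 2
  leading term qr: subtract (2)·k_4 from -2qr + 2q - r^3 - 3r^2 + 2 → -3q - r^3 - 3r^2 + r - 3
  leading term q: subtract (2)·k_6 from -3q - r^3 - 3r^2 + r - 3 → -r^3 + 3r^2 - 2r + 3
  leading term r^3: no divisor's leading term divides it; move -r^3 to the remainder.
  leading term r^2: no divisor's leading term divides it; move 3r^2 to the remainder.
  leading term r: no divisor's leading term divides it; move -2r to the remainder.
  leading term 1: no divisor's leading term divides it; move 3 to the remainder.
  remainder -r^3 + 3r^2 - 2r + 3 ≠ 0; add k_7 = -r^3 + 3r^2 - 2r + 3 to the basis.

S(f_1,k_6): leading monomials are coprime, so the S-polynomial reduces to 0 (Buchberger's first criterion).
S(f_2,k_6): leading monomials are coprime, so the S-polynomial reduces to 0 (Buchberger's first criterion).
S(f_3,k_6): leading monomials are coprime, so the S-polynomial reduces to 0 (Buchberger's first criterion).
S(k_4,k_6): lcm = qr. S = q - 2r^3 + r^2 + 2r + 1.
  leading term q: subtract (-3)·k_6 from q - 2r^3 + r^2 + 2r + 1 → -2r^3 - r^2 + 3r - 1
  leading term r^3: subtract (2)·k_7 from -2r^3 - r^2 + 3r - 1 → 0
  remainder 0.

S(k_5,k_6): lcm = q^2. S = -2qr^2 + qr - 3q + r^2 + 2r - 2.
  leading term qr^2: subtract (2r)·k_4 from -2qr^2 + qr - 3q + r^2 + 2r - 2 → 3qr - 3q + 2r^2 - 3r - 2
  leading term qr: subtract (-3)·k_4 from 3qr - 3q + 2r^2 - 3r - 2 → q + 2r^2 - r + 2
  leading term q: subtract (-3)·k_6 from q + 2r^2 - r + 2 → 0
  remainder 0.

S(f_1,k_7): lcm = pr^3. S = 3pr^2 - 2pr + 3p - qr^2 - r^2.
  leading term pr^2: subtract (3r)·f_1 from 3pr^2 - 2pr + 3p - qr^2 - r^2 → -2pr + 3p - qr^2 + 3qr - r^2 + 3r
  leading term pr: subtract (-2)·f_1 from -2pr + 3p - qr^2 + 3qr - r^2 + 3r → 3p - qr^2 + 3qr - 2q - r^2 + 3r - 2
  leading term p: subtract (-1)·f_2 from 3p - qr^2 + 3qr - 2q - r^2 + 3r - 2 → -qr^2 + 3qr + 2q - r^2 + 3r
  leading term qr^2: subtract (r)·k_4 from -qr^2 + 3qr + 2q - r^2 + 3r → -3qr + 2q + 3r^2 - 3r
  leading term qr: subtract (3)·k_4 from -3qr + 2q + 3r^2 - 3r → -2q + 3r^2 + 2r + 3
  leading term q: subtract (-1)·k_6 from -2q + 3r^2 + 2r + 3 → 0
  remainder 0.

S(f_2,k_7): leading monomials are coprime, so the S-polynomial reduces to 0 (Buchberger's first criterion).
S(f_3,k_7): leading monomials are coprime, so the S-polynomial reduces to 0 (Buchberger's first criterion).
S(k_4,k_7): lcm = qr^3. S = -3qr^2 - 2qr + 3q - 3r^3 + r^2.
  leading term qr^2: subtract (3r)·k_4 from -3qr^2 - 2qr + 3q - 3r^3 + r^2 → qr + 3q - 3r^3 - r^2 + 3r
  leading term qr: subtract (-1)·k_4 from qr + 3q - 3r^3 - r^2 + 3r → 2q - 3r^3 - r^2 - r - 1
  leading term q: subtract (1)·k_6 from 2q - 3r^3 - r^2 - r - 1 → -3r^3 + 2r^2 + r + 2
  leading term r^3: subtract (3)·k_7 from -3r^3 + 2r^2 + r + 2 → 0
  remainder 0.

S(k_5,k_7): leading monomials are coprime, so the S-polynomial reduces to 0 (Buchberger's first criterion).
S(k_6,k_7): leading monomials are coprime, so the S-polynomial reduces to 0 (Buchberger's first criterion).
Every S-polynomial of the final basis reduces to 0, so we have a Gröbner basis.
Inter-reduce: drop elements whose leading term is divisible by another's, tail-reduce, and make monic.
Reduced Gröbner basis: {p - 2r^2 + r + 2, q + 2r^2 - r + 2, r^3 - 3r^2 + 2r - 3}.
Label its elements g_1 = p - 2r^2 + r + 2, g_2 = q + 2r^2 - r + 2, g_3 = r^3 - 3r^2 + 2r - 3.

Reduce h = -qr + 2q - r^2 - 2 modulo G:
  leading term qr: subtract (-r)·g_2 from -qr + 2q - r^2 - 2 → 2q + 2r^3 - 2r^2 + 2r - 2
  leading term q: subtract (2)·g_2 from 2q + 2r^3 - 2r^2 + 2r - 2 → 2r^3 + r^2 - 3r + 1
  leading term r^3: subtract (2)·g_3 from 2r^3 + r^2 - 3r + 1 → 0
  normal form = 0.
Since the normal form is 0, h ∈ I.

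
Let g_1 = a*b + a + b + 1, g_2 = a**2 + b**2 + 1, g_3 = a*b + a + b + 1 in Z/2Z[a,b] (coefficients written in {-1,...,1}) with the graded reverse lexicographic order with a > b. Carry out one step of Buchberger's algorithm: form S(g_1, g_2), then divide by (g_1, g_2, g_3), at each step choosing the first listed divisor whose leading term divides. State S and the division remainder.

S(g_1, g_2) = b**3 + a**2 + a*b + a + b; remainder on division = b**3 + b**2.

lcm(LM(g_1), LM(g_2)) = a**2*b.
S = (lcm/LT(g_1))·g_1 − (lcm/LT(g_2))·g_2 = b**3 + a**2 + a*b + a + b.
Reduce S modulo (g_1, g_2, g_3) in that order:
  leading term b**3: no divisor's leading term divides it; move b**3 to the remainder.
  leading term a**2: subtract (1)·g_2 from a**2 + a*b + a + b → a*b + b**2 + a + b + 1
  leading term a*b: subtract (1)·g_1 from a*b + b**2 + a + b + 1 → b**2
  leading term b**2: no divisor's leading term divides it; move b**2 to the remainder.
The remainder b**3 + b**2 is nonzero, so it would be added as the next basis element.
This is the inner loop of Buchberger's algorithm — each nonzero remainder becomes a new basis element.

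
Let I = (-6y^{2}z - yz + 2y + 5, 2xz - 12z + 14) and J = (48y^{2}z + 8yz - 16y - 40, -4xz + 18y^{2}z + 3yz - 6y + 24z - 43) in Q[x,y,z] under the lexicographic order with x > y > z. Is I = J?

Yes, the ideals are equal.

Two ideals are equal iff their reduced Gröbner bases coincide (the reduced basis is unique for a fixed ordering).
Buchberger on the first generating set:
f_1 = -6y^{2}z - yz + 2y + 5, LT = y^{2}z.
f_2 = 2xz - 12z + 14, LT = xz.

S(f_1,f_2): lcm = xy^{2}z. S = \tfrac{1}{6}xyz - \tfrac{1}{3}xy - \tfrac{5}{6}x + 6y^{2}z - 7y^{2}.
  leading term xyz: subtract (\tfrac{1}{12}y)·f_2 from \tfrac{1}{6}xyz - \tfrac{1}{3}xy - \tfrac{5}{6}x + 6y^{2}z - 7y^{2} → -\tfrac{1}{3}xy - \tfrac{5}{6}x + 6y^{2}z - 7y^{2} + yz - \tfrac{7}{6}y
  leading term xy: no divisor's leading term divides it; move -\tfrac{1}{3}xy to the remainder.
  leading term x: no divisor's leading term divides it; move -\tfrac{5}{6}x to the remainder.
  leading term y^{2}z: subtract (-1)·f_1 from 6y^{2}z - 7y^{2} + yz - \tfrac{7}{6}y → -7y^{2} + \tfrac{5}{6}y + 5
  leading term y^{2}: no divisor's leading term divides it; move -7y^{2} to the remainder.
  leading term y: no divisor's leading term divides it; move \tfrac{5}{6}y to the remainder.
  leading term 1: no divisor's leading term divides it; move 5 to the remainder.
  remainder -\tfrac{1}{3}xy - \tfrac{5}{6}x - 7y^{2} + \tfrac{5}{6}y + 5 ≠ 0; add g_3 = -\tfrac{1}{3}xy - \tfrac{5}{6}x - 7y^{2} + \tfrac{5}{6}y + 5 to the basis.

S(f_1,g_3): lcm = xy^{2}z. S = -\tfrac{7}{3}xyz - \tfrac{1}{3}xy - \tfrac{5}{6}x - 21y^{3}z + \tfrac{5}{2}y^{2}z + 15yz.
  leading term xyz: subtract (-\tfrac{7}{6}y)·f_2 from -\tfrac{7}{3}xyz - \tfrac{1}{3}xy - \tfrac{5}{6}x - 21y^{3}z + \tfrac{5}{2}y^{2}z + 15yz → -\tfrac{1}{3}xy - \tfrac{5}{6}x - 21y^{3}z + \tfrac{5}{2}y^{2}z + yz + \tfrac{49}{3}y
  leading term xy: subtract (1)·g_3 from -\tfrac{1}{3}xy - \tfrac{5}{6}x - 21y^{3}z + \tfrac{5}{2}y^{2}z + yz + \tfrac{49}{3}y → -21y^{3}z + \tfrac{5}{2}y^{2}z + 7y^{2} + yz + \tfrac{31}{2}y - 5
  leading term y^{3}z: subtract (\tfrac{7}{2}y)·f_1 from -21y^{3}z + \tfrac{5}{2}y^{2}z + 7y^{2} + yz + \tfrac{31}{2}y - 5 → 6y^{2}z + yz - 2y - 5
  leading term y^{2}z: subtract (-1)·f_1 from 6y^{2}z + yz - 2y - 5 → 0
  remainder 0.

S(f_2,g_3): lcm = xyz. S = -\tfrac{5}{2}xz - 21y^{2}z - \tfrac{7}{2}yz + 7y + 15z.
  leading term xz: subtract (-\tfrac{5}{4})·f_2 from -\tfrac{5}{2}xz - 21y^{2}z - \tfrac{7}{2}yz + 7y + 15z → -21y^{2}z - \tfrac{7}{2}yz + 7y + \tfrac{35}{2}
  leading term y^{2}z: subtract (\tfrac{7}{2})·f_1 from -21y^{2}z - \tfrac{7}{2}yz + 7y + \tfrac{35}{2} → 0
  remainder 0.

Every S-polynomial of the final basis reduces to 0, so we have a Gröbner basis.
Inter-reduce: drop elements whose leading term is divisible by another's, tail-reduce, and make monic.
Reduced Gröbner basis: {xy + \tfrac{5}{2}x + 21y^{2} - \tfrac{5}{2}y - 15, xz - 6z + 7, y^{2}z + \tfrac{1}{6}yz - \tfrac{1}{3}y - \tfrac{5}{6}}.

Buchberger on the second generating set:
h_1 = 48y^{2}z + 8yz - 16y - 40, LT = y^{2}z.
h_2 = -4xz + 18y^{2}z + 3yz - 6y + 24z - 43, LT = xz.

S(h_1,h_2): lcm = xy^{2}z. S = \tfrac{1}{6}xyz - \tfrac{1}{3}xy - \tfrac{5}{6}x + \tfrac{9}{2}y^{4}z + \tfrac{3}{4}y^{3}z - \tfrac{3}{2}y^{3} + 6y^{2}z - \tfrac{43}{4}y^{2}.
  leading term xyz: subtract (-\tfrac{1}{24}y)·h_2 from \tfrac{1}{6}xyz - \tfrac{1}{3}xy - \tfrac{5}{6}x + \tfrac{9}{2}y^{4}z + \tfrac{3}{4}y^{3}z - \tfrac{3}{2}y^{3} + 6y^{2}z - \tfrac{43}{4}y^{2} → -\tfrac{1}{3}xy - \tfrac{5}{6}x + \tfrac{9}{2}y^{4}z + \tfrac{3}{2}y^{3}z - \tfrac{3}{2}y^{3} + \tfrac{49}{8}y^{2}z - 11y^{2} + yz - \tfrac{43}{24}y
  leading term xy: no divisor's leading term divides it; move -\tfrac{1}{3}xy to the remainder.
  leading term x: no divisor's leading term divides it; move -\tfrac{5}{6}x to the remainder.
  leading term y^{4}z: subtract (\tfrac{3}{32}y^{2})·h_1 from \tfrac{9}{2}y^{4}z + \tfrac{3}{2}y^{3}z - \tfrac{3}{2}y^{3} + \tfrac{49}{8}y^{2}z - 11y^{2} + yz - \tfrac{43}{24}y → \tfrac{3}{4}y^{3}z + \tfrac{49}{8}y^{2}z - \tfrac{29}{4}y^{2} + yz - \tfrac{43}{24}y
  leading term y^{3}z: subtract (\tfrac{1}{64}y)·h_1 from \tfrac{3}{4}y^{3}z + \tfrac{49}{8}y^{2}z - \tfrac{29}{4}y^{2} + yz - \tfrac{43}{24}y → 6y^{2}z - 7y^{2} + yz - \tfrac{7}{6}y
  leading term y^{2}z: subtract (\tfrac{1}{8})·h_1 from 6y^{2}z - 7y^{2} + yz - \tfrac{7}{6}y → -7y^{2} + \tfrac{5}{6}y + 5
  leading term y^{2}: no divisor's leading term divides it; move -7y^{2} to the remainder.
  leading term y: no divisor's leading term divides it; move \tfrac{5}{6}y to the remainder.
  leading term 1: no divisor's leading term divides it; move 5 to the remainder.
  remainder -\tfrac{1}{3}xy - \tfrac{5}{6}x - 7y^{2} + \tfrac{5}{6}y + 5 ≠ 0; add k_3 = -\tfrac{1}{3}xy - \tfrac{5}{6}x - 7y^{2} + \tfrac{5}{6}y + 5 to the basis.

S(h_1,k_3): lcm = xy^{2}z. S = -\tfrac{7}{3}xyz - \tfrac{1}{3}xy - \tfrac{5}{6}x - 21y^{3}z + \tfrac{5}{2}y^{2}z + 15yz.
  leading term xyz: subtract (\tfrac{7}{12}y)·h_2 from -\tfrac{7}{3}xyz - \tfrac{1}{3}xy - \tfrac{5}{6}x - 21y^{3}z + \tfrac{5}{2}y^{2}z + 15yz → -\tfrac{1}{3}xy - \tfrac{5}{6}x - \tfrac{63}{2}y^{3}z + \tfrac{3}{4}y^{2}z + \tfrac{7}{2}y^{2} + yz + \tfrac{301}{12}y
  leading term xy: subtract (1)·k_3 from -\tfrac{1}{3}xy - \tfrac{5}{6}x - \tfrac{63}{2}y^{3}z + \tfrac{3}{4}y^{2}z + \tfrac{7}{2}y^{2} + yz + \tfrac{301}{12}y → -\tfrac{63}{2}y^{3}z + \tfrac{3}{4}y^{2}z + \tfrac{21}{2}y^{2} + yz + \tfrac{97}{4}y - 5
  leading term y^{3}z: subtract (-\tfrac{21}{32}y)·h_1 from -\tfrac{63}{2}y^{3}z + \tfrac{3}{4}y^{2}z + \tfrac{21}{2}y^{2} + yz + \tfrac{97}{4}y - 5 → 6y^{2}z + yz - 2y - 5
  leading term y^{2}z: subtract (\tfrac{1}{8})·h_1 from 6y^{2}z + yz - 2y - 5 → 0
  remainder 0.

S(h_2,k_3): lcm = xyz. S = -\tfrac{5}{2}xz - \tfrac{9}{2}y^{3}z - \tfrac{87}{4}y^{2}z + \tfrac{3}{2}y^{2} - \tfrac{7}{2}yz + \tfrac{43}{4}y + 15z.
  leading term xz: subtract (\tfrac{5}{8})·h_2 from -\tfrac{5}{2}xz - \tfrac{9}{2}y^{3}z - \tfrac{87}{4}y^{2}z + \tfrac{3}{2}y^{2} - \tfrac{7}{2}yz + \tfrac{43}{4}y + 15z → -\tfrac{9}{2}y^{3}z - 33y^{2}z + \tfrac{3}{2}y^{2} - \tfrac{43}{8}yz + \tfrac{29}{2}y + \tfrac{215}{8}
  leading term y^{3}z: subtract (-\tfrac{3}{32}y)·h_1 from -\tfrac{9}{2}y^{3}z - 33y^{2}z + \tfrac{3}{2}y^{2} - \tfrac{43}{8}yz + \tfrac{29}{2}y + \tfrac{215}{8} → -\tfrac{129}{4}y^{2}z - \tfrac{43}{8}yz + \tfrac{43}{4}y + \tfrac{215}{8}
  leading term y^{2}z: subtract (-\tfrac{43}{64})·h_1 from -\tfrac{129}{4}y^{2}z - \tfrac{43}{8}yz + \tfrac{43}{4}y + \tfrac{215}{8} → 0
  remainder 0.

Every S-polynomial of the final basis reduces to 0, so we have a Gröbner basis.
Inter-reduce: drop elements whose leading term is divisible by another's, tail-reduce, and make monic.
Reduced Gröbner basis: {xy + \tfrac{5}{2}x + 21y^{2} - \tfrac{5}{2}y - 15, xz - 6z + 7, y^{2}z + \tfrac{1}{6}yz - \tfrac{1}{3}y - \tfrac{5}{6}}.

The two bases agree; hence the ideals are identical.
The choice of monomial ordering does not affect the verdict — as long as both bases are computed under the same ordering, their equality decides ideal equality.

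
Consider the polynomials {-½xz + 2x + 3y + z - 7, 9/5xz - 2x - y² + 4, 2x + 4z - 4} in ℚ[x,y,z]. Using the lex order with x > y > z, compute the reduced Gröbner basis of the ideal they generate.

f_1 = -½xz + 2x + 3y + z - 7, LT = xz.
f_2 = 9/5xz - 2x - y² + 4, LT = xz.
f_3 = 2x + 4z - 4, LT = x.

S(f_1,f_2): lcm = xz. S = -26/9x + 5/9y² - 6y - 2z + 106/9.
  leading term x: subtract (-13/9)·f_3 from -26/9x + 5/9y² - 6y - 2z + 106/9 → 5/9y² - 6y + 34/9z + 6
  leading term y²: no divisor's leading term divides it; move 5/9y² to the remainder.
  leading term y: no divisor's leading term divides it; move -6y to the remainder.
  leading term z: no divisor's leading term divides it; move 34/9z to the remainder.
  leading term 1: no divisor's leading term divides it; move 6 to the remainder.
  remainder 5/9y² - 6y + 34/9z + 6 ≠ 0; add g_4 = 5/9y² - 6y + 34/9z + 6 to the basis.

S(f_1,f_3): lcm = xz. S = -4x - 6y - 2z² + 14.
  leading term x: subtract (-2)·f_3 from -4x - 6y - 2z² + 14 → -6y - 2z² + 8z + 6
  leading term y: no divisor's leading term divides it; move -6y to the remainder.
  leading term z²: no divisor's leading term divides it; move -2z² to the remainder.
  leading term z: no divisor's leading term divides it; move 8z to the remainder.
  leading term 1: no divisor's leading term divides it; move 6 to the remainder.
  remainder -6y - 2z² + 8z + 6 ≠ 0; add g_5 = -6y - 2z² + 8z + 6 to the basis.

S(g_4,g_5): lcm = y². S = -⅓yz² + 4/3yz - 49/5y + 34/5z + 54/5.
  leading term yz²: subtract (1/18z²)·g_5 from -⅓yz² + 4/3yz - 49/5y + 34/5z + 54/5 → 4/3yz - 49/5y + 1/9z⁴ - 4/9z³ - ⅓z² + 34/5z + 54/5
  leading term yz: subtract (-2/9z)·g_5 from 4/3yz - 49/5y + 1/9z⁴ - 4/9z³ - ⅓z² + 34/5z + 54/5 → -49/5y + 1/9z⁴ - 8/9z³ + 13/9z² + 122/15z + 54/5
  leading term y: subtract (49/30)·g_5 from -49/5y + 1/9z⁴ - 8/9z³ + 13/9z² + 122/15z + 54/5 → 1/9z⁴ - 8/9z³ + 212/45z² - 74/15z + 1
  leading term z⁴: no divisor's leading term divides it; move 1/9z⁴ to the remainder.
  leading term z³: no divisor's leading term divides it; move -8/9z³ to the remainder.
  leading term z²: no divisor's leading term divides it; move 212/45z² to the remainder.
  leading term z: no divisor's leading term divides it; move -74/15z to the remainder.
  leading term 1: no divisor's leading term divides it; move 1 to the remainder.
  remainder 1/9z⁴ - 8/9z³ + 212/45z² - 74/15z + 1 ≠ 0; add g_6 = 1/9z⁴ - 8/9z³ + 212/45z² - 74/15z + 1 to the basis.

The other S-polynomials (S(f_2,f_3), S(f_1,g_4), S(f_2,g_4), S(f_3,g_4), S(f_1,g_5), S(f_2,g_5), S(f_3,g_5), S(f_1,g_6), S(f_2,g_6), S(f_3,g_6), S(g_4,g_6), S(g_5,g_6)) all reduce to 0 modulo the current basis, so we have a Gröbner basis.
Inter-reduce: drop elements whose leading term is divisible by another's, tail-reduce, and make monic.

G = {x + 2z - 2, y + ⅓z² - 4/3z - 1, z⁴ - 8z³ + 212/5z² - 222/5z + 9}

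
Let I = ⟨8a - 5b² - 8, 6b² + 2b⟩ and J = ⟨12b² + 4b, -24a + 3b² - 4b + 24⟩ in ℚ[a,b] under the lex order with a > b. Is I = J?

Yes, the ideals are equal.

For a fixed monomial order, each ideal has a unique reduced Gröbner basis; comparing bases decides equality.
Buchberger on the first generating set:
f_1 = 8a - 5b² - 8, LT = a.
f_2 = 6b² + 2b, LT = b².

The S-polynomials (S(f_1,f_2)) all reduce to 0 modulo the current basis, so we have a Gröbner basis.
Inter-reduce: drop elements whose leading term is divisible by another's, tail-reduce, and make monic.
Reduced Gröbner basis: {a + 5/24b - 1, b² + ⅓b}.

Buchberger on the second generating set:
h_1 = 12b² + 4b, LT = b².
h_2 = -24a + 3b² - 4b + 24, LT = a.

The S-polynomials (S(h_1,h_2)) all reduce to 0 modulo the current basis, so we have a Gröbner basis.
Inter-reduce: drop elements whose leading term is divisible by another's, tail-reduce, and make monic.
Reduced Gröbner basis: {a + 5/24b - 1, b² + ⅓b}.

The two bases agree; hence the ideals are identical.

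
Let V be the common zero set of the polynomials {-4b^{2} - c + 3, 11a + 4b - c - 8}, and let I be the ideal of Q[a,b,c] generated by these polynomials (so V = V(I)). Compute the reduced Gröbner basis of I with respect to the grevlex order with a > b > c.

G = {b^{2} + \tfrac{1}{4}c - \tfrac{3}{4}, a + \tfrac{4}{11}b - \tfrac{1}{11}c - \tfrac{8}{11}}

f_1 = -4b^{2} - c + 3, LT = b^{2}.
f_2 = 11a + 4b - c - 8, LT = a.

The S-polynomials (S(f_1,f_2)) all reduce to 0 modulo the current basis, so we have a Gröbner basis.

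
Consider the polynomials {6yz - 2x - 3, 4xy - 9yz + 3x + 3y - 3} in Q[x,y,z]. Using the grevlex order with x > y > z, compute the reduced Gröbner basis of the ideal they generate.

Buchberger's algorithm terminates because the ascending chain of leading-term ideals stabilizes.

f_1 = 6yz - 2x - 3, LT = yz.
f_2 = 4xy - 9yz + 3x + 3y - 3, LT = xy.

S(f_1,f_2): lcm = xyz. S = 9/4yz^2 - 1/3x^2 - 3/4xz - 3/4yz - 1/2x + 3/4z.
  reduce S modulo (f_1, f_2):
  remainder -1/3x^2 - 3/4x + 15/8z - 3/8 ≠ 0; add g_3 = -1/3x^2 - 3/4x + 15/8z - 3/8 to the basis.

The other S-polynomials (S(f_1,g_3), S(f_2,g_3)) all reduce to 0 modulo the current basis, so we have a Gröbner basis.

G = {x^2 + 9/4x - 45/8z + 9/8, xy + 3/4y - 15/8, yz - 1/3x - 1/2}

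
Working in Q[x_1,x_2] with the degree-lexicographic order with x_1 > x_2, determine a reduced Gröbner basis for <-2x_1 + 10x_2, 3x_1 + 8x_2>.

f_1 = -2x_1 + 10x_2, LT = x_1.
f_2 = 3x_1 + 8x_2, LT = x_1.

S(f_1,f_2): lcm = x_1. S = -\tfrac{23}{3}x_2.
  leading term x_2: no divisor's leading term divides it; move -\tfrac{23}{3}x_2 to the remainder.
  remainder -\tfrac{23}{3}x_2 ≠ 0; add g_3 = -\tfrac{23}{3}x_2 to the basis.

The other S-polynomials (S(f_1,g_3), S(f_2,g_3)) all reduce to 0 modulo the current basis, so we have a Gröbner basis.
Inter-reduce: drop elements whose leading term is divisible by another's, tail-reduce, and make monic.

G = {x_1, x_2}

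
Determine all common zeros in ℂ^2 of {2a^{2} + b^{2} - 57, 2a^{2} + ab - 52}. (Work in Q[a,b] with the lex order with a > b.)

Compute a lex Gröbner basis by Buchberger's algorithm.
f_1 = 2a^{2} + b^{2} - 57, LT = a^{2}.
f_2 = 2a^{2} + ab - 52, LT = a^{2}.

S(f_1,f_2): lcm = a^{2}. S = -\tfrac{1}{2}ab + \tfrac{1}{2}b^{2} - \tfrac{5}{2}.
  leading term ab: no divisor's leading term divides it; move -\tfrac{1}{2}ab to the remainder.
  leading term b^{2}: no divisor's leading term divides it; move \tfrac{1}{2}b^{2} to the remainder.
  leading term 1: no divisor's leading term divides it; move -\tfrac{5}{2} to the remainder.
  remainder -\tfrac{1}{2}ab + \tfrac{1}{2}b^{2} - \tfrac{5}{2} ≠ 0; add h_3 = -\tfrac{1}{2}ab + \tfrac{1}{2}b^{2} - \tfrac{5}{2} to the basis.

S(f_1,h_3): lcm = a^{2}b. S = ab^{2} - 5a + \tfrac{1}{2}b^{3} - \tfrac{57}{2}b.
  leading term ab^{2}: subtract (-2b)·h_3 from ab^{2} - 5a + \tfrac{1}{2}b^{3} - \tfrac{57}{2}b → -5a + \tfrac{3}{2}b^{3} - \tfrac{67}{2}b
  leading term a: no divisor's leading term divides it; move -5a to the remainder.
  leading term b^{3}: no divisor's leading term divides it; move \tfrac{3}{2}b^{3} to the remainder.
  leading term b: no divisor's leading term divides it; move -\tfrac{67}{2}b to the remainder.
  remainder -5a + \tfrac{3}{2}b^{3} - \tfrac{67}{2}b ≠ 0; add h_4 = -5a + \tfrac{3}{2}b^{3} - \tfrac{67}{2}b to the basis.

S(f_1,h_4): lcm = a^{2}. S = \tfrac{3}{10}ab^{3} - \tfrac{67}{10}ab + \tfrac{1}{2}b^{2} - \tfrac{57}{2}.
  leading term ab^{3}: subtract (-\tfrac{3}{5}b^{2})·h_3 from \tfrac{3}{10}ab^{3} - \tfrac{67}{10}ab + \tfrac{1}{2}b^{2} - \tfrac{57}{2} → -\tfrac{67}{10}ab + \tfrac{3}{10}b^{4} - b^{2} - \tfrac{57}{2}
  leading term ab: subtract (\tfrac{67}{5})·h_3 from -\tfrac{67}{10}ab + \tfrac{3}{10}b^{4} - b^{2} - \tfrac{57}{2} → \tfrac{3}{10}b^{4} - \tfrac{77}{10}b^{2} + 5
  leading term b^{4}: no divisor's leading term divides it; move \tfrac{3}{10}b^{4} to the remainder.
  leading term b^{2}: no divisor's leading term divides it; move -\tfrac{77}{10}b^{2} to the remainder.
  leading term 1: no divisor's leading term divides it; move 5 to the remainder.
  remainder \tfrac{3}{10}b^{4} - \tfrac{77}{10}b^{2} + 5 ≠ 0; add h_5 = \tfrac{3}{10}b^{4} - \tfrac{77}{10}b^{2} + 5 to the basis.

The other S-polynomials (S(f_2,h_3), S(f_2,h_4), S(h_3,h_4), S(f_1,h_5), S(f_2,h_5), S(h_3,h_5), S(h_4,h_5)) all reduce to 0 modulo the current basis, so we have a Gröbner basis.
Inter-reduce: drop elements whose leading term is divisible by another's, tail-reduce, and make monic.
Reduced Gröbner basis: {a - \tfrac{3}{10}b^{3} + \tfrac{67}{10}b, b^{4} - \tfrac{77}{3}b^{2} + \tfrac{50}{3}}.

From the last basis element, b^{4} - \tfrac{77}{3}b^{2} + \tfrac{50}{3} = 0, so b takes values in {-5, 5, -sqrt(6)/3, sqrt(6)/3}. Each choice, substituted upward through the basis, yields the corresponding point(s) of the solution set.
  b = -5: the earlier basis element becomes a + 4 = 0, giving a = -4 — point (-4, -5).
  b = 5: the earlier basis element becomes a - 4 = 0, giving a = 4 — point (4, 5).
  b = -sqrt(6)/3: the earlier basis element becomes a - 13*sqrt(6)/6 = 0, giving a = 13*sqrt(6)/6 — point (13*sqrt(6)/6, -sqrt(6)/3).
  b = sqrt(6)/3: the earlier basis element becomes a + 13*sqrt(6)/6 = 0, giving a = -13*sqrt(6)/6 — point (-13*sqrt(6)/6, sqrt(6)/3).
Zero-dimensionality of the ideal guarantees finitely many solutions over ℂ.

{(-4, -5), (4, 5), (13*sqrt(6)/6, -sqrt(6)/3), (-13*sqrt(6)/6, sqrt(6)/3)}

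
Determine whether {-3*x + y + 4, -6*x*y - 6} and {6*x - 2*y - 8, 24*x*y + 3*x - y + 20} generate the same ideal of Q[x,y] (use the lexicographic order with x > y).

Yes, the ideals are equal.

For a fixed monomial order, each ideal has a unique reduced Gröbner basis; comparing bases decides equality.
Buchberger on the first generating set:
f_1 = -3*x + y + 4, LT = x.
f_2 = -6*x*y - 6, LT = x*y.

S(f_1,f_2): lcm = x*y. S = -1/3*y**2 - 4/3*y - 1.
  leading term y**2: no divisor's leading term divides it; move -1/3*y**2 to the remainder.
  leading term y: no divisor's leading term divides it; move -4/3*y to the remainder.
  leading term 1: no divisor's leading term divides it; move -1 to the remainder.
  remainder -1/3*y**2 - 4/3*y - 1 ≠ 0; add g_3 = -1/3*y**2 - 4/3*y - 1 to the basis.

S(f_1,g_3): leading monomials are coprime, so the S-polynomial reduces to 0 (Buchberger's first criterion).
S(f_2,g_3): lcm = x*y**2. S = -4*x*y - 3*x + y.
  leading term x*y: subtract (4/3*y)·f_1 from -4*x*y - 3*x + y → -3*x - 4/3*y**2 - 13/3*y
  leading term x: subtract (1)·f_1 from -3*x - 4/3*y**2 - 13/3*y → -4/3*y**2 - 16/3*y - 4
  leading term y**2: subtract (4)·g_3 from -4/3*y**2 - 16/3*y - 4 → 0
  remainder 0.

Every S-polynomial of the final basis reduces to 0, so we have a Gröbner basis.
Inter-reduce: drop elements whose leading term is divisible by another's, tail-reduce, and make monic.
Reduced Gröbner basis: {x - 1/3*y - 4/3, y**2 + 4*y + 3}.

Buchberger on the second generating set:
h_1 = 6*x - 2*y - 8, LT = x.
h_2 = 24*x*y + 3*x - y + 20, LT = x*y.

S(h_1,h_2): lcm = x*y. S = -1/8*x - 1/3*y**2 - 31/24*y - 5/6.
  leading term x: subtract (-1/48)·h_1 from -1/8*x - 1/3*y**2 - 31/24*y - 5/6 → -1/3*y**2 - 4/3*y - 1
  leading term y**2: no divisor's leading term divides it; move -1/3*y**2 to the remainder.
  leading term y: no divisor's leading term divides it; move -4/3*y to the remainder.
  leading term 1: no divisor's leading term divides it; move -1 to the remainder.
  remainder -1/3*y**2 - 4/3*y - 1 ≠ 0; add k_3 = -1/3*y**2 - 4/3*y - 1 to the basis.

S(h_1,k_3): leading monomials are coprime, so the S-polynomial reduces to 0 (Buchberger's first criterion).
S(h_2,k_3): lcm = x*y**2. S = -31/8*x*y - 3*x - 1/24*y**2 + 5/6*y.
  leading term x*y: subtract (-31/48*y)·h_1 from -31/8*x*y - 3*x - 1/24*y**2 + 5/6*y → -3*x - 4/3*y**2 - 13/3*y
  leading term x: subtract (-1/2)·h_1 from -3*x - 4/3*y**2 - 13/3*y → -4/3*y**2 - 16/3*y - 4
  leading term y**2: subtract (4)·k_3 from -4/3*y**2 - 16/3*y - 4 → 0
  remainder 0.

Every S-polynomial of the final basis reduces to 0, so we have a Gröbner basis.
Inter-reduce: drop elements whose leading term is divisible by another's, tail-reduce, and make monic.
Reduced Gröbner basis: {x - 1/3*y - 4/3, y**2 + 4*y + 3}.

The two bases agree; hence the ideals are identical.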